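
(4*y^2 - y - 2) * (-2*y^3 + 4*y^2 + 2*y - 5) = -8*y^5 + 18*y^4 + 8*y^3 - 30*y^2 + y + 10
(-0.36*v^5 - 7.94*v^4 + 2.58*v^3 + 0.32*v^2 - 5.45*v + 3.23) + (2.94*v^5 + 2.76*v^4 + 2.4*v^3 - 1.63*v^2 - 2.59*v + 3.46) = 2.58*v^5 - 5.18*v^4 + 4.98*v^3 - 1.31*v^2 - 8.04*v + 6.69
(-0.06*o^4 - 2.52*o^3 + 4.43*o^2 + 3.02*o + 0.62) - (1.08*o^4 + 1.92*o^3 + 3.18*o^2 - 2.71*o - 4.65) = -1.14*o^4 - 4.44*o^3 + 1.25*o^2 + 5.73*o + 5.27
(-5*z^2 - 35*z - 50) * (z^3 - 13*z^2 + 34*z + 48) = -5*z^5 + 30*z^4 + 235*z^3 - 780*z^2 - 3380*z - 2400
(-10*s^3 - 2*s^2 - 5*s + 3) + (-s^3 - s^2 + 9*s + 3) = -11*s^3 - 3*s^2 + 4*s + 6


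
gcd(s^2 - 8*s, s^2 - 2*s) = s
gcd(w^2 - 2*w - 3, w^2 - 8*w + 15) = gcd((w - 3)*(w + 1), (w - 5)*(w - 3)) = w - 3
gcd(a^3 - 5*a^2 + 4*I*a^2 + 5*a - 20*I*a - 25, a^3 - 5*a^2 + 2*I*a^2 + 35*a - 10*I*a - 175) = a - 5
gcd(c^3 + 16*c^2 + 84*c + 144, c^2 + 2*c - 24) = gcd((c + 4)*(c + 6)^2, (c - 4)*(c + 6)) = c + 6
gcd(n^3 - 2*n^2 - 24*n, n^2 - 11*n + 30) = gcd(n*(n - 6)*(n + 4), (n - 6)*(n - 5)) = n - 6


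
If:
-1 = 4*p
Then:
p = -1/4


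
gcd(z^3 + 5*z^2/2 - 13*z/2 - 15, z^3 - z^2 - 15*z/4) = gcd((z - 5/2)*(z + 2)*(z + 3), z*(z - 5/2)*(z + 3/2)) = z - 5/2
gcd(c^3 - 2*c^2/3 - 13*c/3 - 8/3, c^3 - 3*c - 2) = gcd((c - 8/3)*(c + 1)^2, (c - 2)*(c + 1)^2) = c^2 + 2*c + 1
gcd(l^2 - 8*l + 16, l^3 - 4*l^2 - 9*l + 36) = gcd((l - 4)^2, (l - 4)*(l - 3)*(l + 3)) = l - 4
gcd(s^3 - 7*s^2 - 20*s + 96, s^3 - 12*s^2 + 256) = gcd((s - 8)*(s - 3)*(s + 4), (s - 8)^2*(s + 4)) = s^2 - 4*s - 32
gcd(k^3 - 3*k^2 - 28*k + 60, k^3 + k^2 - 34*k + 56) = k - 2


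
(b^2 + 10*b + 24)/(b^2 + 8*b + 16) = (b + 6)/(b + 4)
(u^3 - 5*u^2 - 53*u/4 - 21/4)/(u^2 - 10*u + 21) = (u^2 + 2*u + 3/4)/(u - 3)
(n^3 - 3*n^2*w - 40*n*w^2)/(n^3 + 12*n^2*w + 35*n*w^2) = (n - 8*w)/(n + 7*w)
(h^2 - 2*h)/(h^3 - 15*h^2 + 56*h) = (h - 2)/(h^2 - 15*h + 56)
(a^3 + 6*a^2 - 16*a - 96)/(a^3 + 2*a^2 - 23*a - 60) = (a^2 + 2*a - 24)/(a^2 - 2*a - 15)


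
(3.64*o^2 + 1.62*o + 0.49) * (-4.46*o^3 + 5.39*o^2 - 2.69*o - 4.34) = -16.2344*o^5 + 12.3944*o^4 - 3.2452*o^3 - 17.5143*o^2 - 8.3489*o - 2.1266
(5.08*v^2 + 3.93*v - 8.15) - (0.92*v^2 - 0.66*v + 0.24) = 4.16*v^2 + 4.59*v - 8.39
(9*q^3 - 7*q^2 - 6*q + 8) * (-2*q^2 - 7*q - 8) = -18*q^5 - 49*q^4 - 11*q^3 + 82*q^2 - 8*q - 64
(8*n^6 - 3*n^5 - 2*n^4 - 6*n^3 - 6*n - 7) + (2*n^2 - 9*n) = 8*n^6 - 3*n^5 - 2*n^4 - 6*n^3 + 2*n^2 - 15*n - 7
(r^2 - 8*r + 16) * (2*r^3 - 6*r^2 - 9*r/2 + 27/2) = 2*r^5 - 22*r^4 + 151*r^3/2 - 93*r^2/2 - 180*r + 216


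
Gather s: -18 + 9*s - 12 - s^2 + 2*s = -s^2 + 11*s - 30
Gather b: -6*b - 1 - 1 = -6*b - 2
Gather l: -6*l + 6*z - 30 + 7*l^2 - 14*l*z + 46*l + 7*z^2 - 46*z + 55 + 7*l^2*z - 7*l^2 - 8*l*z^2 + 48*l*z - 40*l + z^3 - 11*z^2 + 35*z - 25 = 7*l^2*z + l*(-8*z^2 + 34*z) + z^3 - 4*z^2 - 5*z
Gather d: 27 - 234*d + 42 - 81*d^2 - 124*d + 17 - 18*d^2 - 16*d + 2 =-99*d^2 - 374*d + 88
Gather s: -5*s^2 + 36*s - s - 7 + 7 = -5*s^2 + 35*s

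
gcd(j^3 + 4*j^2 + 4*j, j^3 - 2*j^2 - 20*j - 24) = j^2 + 4*j + 4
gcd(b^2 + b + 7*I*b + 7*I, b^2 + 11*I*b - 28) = b + 7*I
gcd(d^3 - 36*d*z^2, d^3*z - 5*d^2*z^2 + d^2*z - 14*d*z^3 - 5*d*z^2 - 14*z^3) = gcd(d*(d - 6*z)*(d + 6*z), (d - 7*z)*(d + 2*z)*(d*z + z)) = 1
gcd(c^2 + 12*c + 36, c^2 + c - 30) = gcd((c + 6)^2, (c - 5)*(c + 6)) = c + 6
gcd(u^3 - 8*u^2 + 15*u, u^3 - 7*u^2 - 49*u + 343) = 1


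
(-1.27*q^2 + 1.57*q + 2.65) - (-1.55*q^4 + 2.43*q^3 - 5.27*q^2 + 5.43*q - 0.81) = 1.55*q^4 - 2.43*q^3 + 4.0*q^2 - 3.86*q + 3.46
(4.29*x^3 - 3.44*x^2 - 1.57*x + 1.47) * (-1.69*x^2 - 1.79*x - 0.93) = -7.2501*x^5 - 1.8655*x^4 + 4.8212*x^3 + 3.5252*x^2 - 1.1712*x - 1.3671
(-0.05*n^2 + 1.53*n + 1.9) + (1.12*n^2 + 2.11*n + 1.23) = 1.07*n^2 + 3.64*n + 3.13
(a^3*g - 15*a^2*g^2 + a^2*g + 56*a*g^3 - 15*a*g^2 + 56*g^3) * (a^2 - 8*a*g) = a^5*g - 23*a^4*g^2 + a^4*g + 176*a^3*g^3 - 23*a^3*g^2 - 448*a^2*g^4 + 176*a^2*g^3 - 448*a*g^4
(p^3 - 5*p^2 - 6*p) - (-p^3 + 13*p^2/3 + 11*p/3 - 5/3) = 2*p^3 - 28*p^2/3 - 29*p/3 + 5/3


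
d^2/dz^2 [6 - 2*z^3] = -12*z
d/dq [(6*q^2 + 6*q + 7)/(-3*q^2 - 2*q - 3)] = 2*(3*q^2 + 3*q - 2)/(9*q^4 + 12*q^3 + 22*q^2 + 12*q + 9)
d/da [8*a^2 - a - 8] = 16*a - 1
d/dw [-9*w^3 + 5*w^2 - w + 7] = -27*w^2 + 10*w - 1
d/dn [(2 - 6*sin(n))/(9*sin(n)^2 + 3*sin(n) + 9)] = 2*(9*sin(n)^2 - 6*sin(n) - 10)*cos(n)/(3*(3*sin(n)^2 + sin(n) + 3)^2)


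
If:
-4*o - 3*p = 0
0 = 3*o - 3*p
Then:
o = 0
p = 0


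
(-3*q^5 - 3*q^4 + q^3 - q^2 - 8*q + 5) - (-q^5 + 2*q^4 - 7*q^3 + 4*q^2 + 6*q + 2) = -2*q^5 - 5*q^4 + 8*q^3 - 5*q^2 - 14*q + 3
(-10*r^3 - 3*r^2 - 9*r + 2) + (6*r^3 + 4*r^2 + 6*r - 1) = -4*r^3 + r^2 - 3*r + 1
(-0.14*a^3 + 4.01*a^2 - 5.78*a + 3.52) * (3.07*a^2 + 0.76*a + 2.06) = -0.4298*a^5 + 12.2043*a^4 - 14.9854*a^3 + 14.6742*a^2 - 9.2316*a + 7.2512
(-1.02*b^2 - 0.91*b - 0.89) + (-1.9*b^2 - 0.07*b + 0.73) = -2.92*b^2 - 0.98*b - 0.16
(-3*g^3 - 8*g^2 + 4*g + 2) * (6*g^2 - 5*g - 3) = -18*g^5 - 33*g^4 + 73*g^3 + 16*g^2 - 22*g - 6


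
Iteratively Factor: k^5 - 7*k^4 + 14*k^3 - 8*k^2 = (k)*(k^4 - 7*k^3 + 14*k^2 - 8*k) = k*(k - 2)*(k^3 - 5*k^2 + 4*k) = k^2*(k - 2)*(k^2 - 5*k + 4) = k^2*(k - 2)*(k - 1)*(k - 4)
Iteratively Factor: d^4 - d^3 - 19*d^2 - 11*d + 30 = (d + 2)*(d^3 - 3*d^2 - 13*d + 15) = (d - 5)*(d + 2)*(d^2 + 2*d - 3) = (d - 5)*(d + 2)*(d + 3)*(d - 1)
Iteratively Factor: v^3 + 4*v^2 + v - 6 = (v - 1)*(v^2 + 5*v + 6) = (v - 1)*(v + 3)*(v + 2)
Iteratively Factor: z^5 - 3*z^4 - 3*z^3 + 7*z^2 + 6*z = (z - 2)*(z^4 - z^3 - 5*z^2 - 3*z) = (z - 2)*(z + 1)*(z^3 - 2*z^2 - 3*z) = z*(z - 2)*(z + 1)*(z^2 - 2*z - 3) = z*(z - 2)*(z + 1)^2*(z - 3)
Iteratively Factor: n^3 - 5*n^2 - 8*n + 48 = (n - 4)*(n^2 - n - 12) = (n - 4)*(n + 3)*(n - 4)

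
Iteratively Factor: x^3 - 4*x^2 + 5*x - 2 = (x - 2)*(x^2 - 2*x + 1) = (x - 2)*(x - 1)*(x - 1)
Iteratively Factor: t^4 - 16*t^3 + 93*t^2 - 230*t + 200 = (t - 2)*(t^3 - 14*t^2 + 65*t - 100) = (t - 5)*(t - 2)*(t^2 - 9*t + 20) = (t - 5)^2*(t - 2)*(t - 4)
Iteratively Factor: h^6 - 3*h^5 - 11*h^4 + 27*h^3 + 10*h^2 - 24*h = (h - 1)*(h^5 - 2*h^4 - 13*h^3 + 14*h^2 + 24*h) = (h - 4)*(h - 1)*(h^4 + 2*h^3 - 5*h^2 - 6*h) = h*(h - 4)*(h - 1)*(h^3 + 2*h^2 - 5*h - 6) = h*(h - 4)*(h - 2)*(h - 1)*(h^2 + 4*h + 3) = h*(h - 4)*(h - 2)*(h - 1)*(h + 3)*(h + 1)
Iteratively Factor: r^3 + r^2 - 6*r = (r + 3)*(r^2 - 2*r) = r*(r + 3)*(r - 2)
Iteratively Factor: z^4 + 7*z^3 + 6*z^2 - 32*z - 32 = (z + 1)*(z^3 + 6*z^2 - 32) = (z - 2)*(z + 1)*(z^2 + 8*z + 16) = (z - 2)*(z + 1)*(z + 4)*(z + 4)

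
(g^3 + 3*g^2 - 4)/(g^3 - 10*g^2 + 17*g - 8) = (g^2 + 4*g + 4)/(g^2 - 9*g + 8)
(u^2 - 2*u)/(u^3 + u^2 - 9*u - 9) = u*(u - 2)/(u^3 + u^2 - 9*u - 9)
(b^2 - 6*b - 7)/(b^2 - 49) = (b + 1)/(b + 7)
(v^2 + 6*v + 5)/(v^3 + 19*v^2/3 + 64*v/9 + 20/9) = 9*(v + 1)/(9*v^2 + 12*v + 4)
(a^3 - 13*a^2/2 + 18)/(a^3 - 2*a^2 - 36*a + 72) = (a + 3/2)/(a + 6)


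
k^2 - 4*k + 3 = (k - 3)*(k - 1)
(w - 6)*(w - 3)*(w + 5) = w^3 - 4*w^2 - 27*w + 90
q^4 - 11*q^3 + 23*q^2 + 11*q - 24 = (q - 8)*(q - 3)*(q - 1)*(q + 1)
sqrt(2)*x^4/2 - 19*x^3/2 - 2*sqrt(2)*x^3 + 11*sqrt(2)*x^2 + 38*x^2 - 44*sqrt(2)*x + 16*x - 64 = (x - 4)*(x - 8*sqrt(2))*(x - 2*sqrt(2))*(sqrt(2)*x/2 + 1/2)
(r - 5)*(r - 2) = r^2 - 7*r + 10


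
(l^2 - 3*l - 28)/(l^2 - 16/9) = 9*(l^2 - 3*l - 28)/(9*l^2 - 16)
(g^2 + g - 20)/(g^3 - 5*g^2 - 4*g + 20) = (g^2 + g - 20)/(g^3 - 5*g^2 - 4*g + 20)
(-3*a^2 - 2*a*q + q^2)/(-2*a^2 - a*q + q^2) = (-3*a + q)/(-2*a + q)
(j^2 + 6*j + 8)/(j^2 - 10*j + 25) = (j^2 + 6*j + 8)/(j^2 - 10*j + 25)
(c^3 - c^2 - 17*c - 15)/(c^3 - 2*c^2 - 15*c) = (c + 1)/c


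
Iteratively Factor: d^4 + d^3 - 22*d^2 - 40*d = (d - 5)*(d^3 + 6*d^2 + 8*d) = (d - 5)*(d + 2)*(d^2 + 4*d) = d*(d - 5)*(d + 2)*(d + 4)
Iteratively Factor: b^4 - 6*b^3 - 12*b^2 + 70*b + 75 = (b - 5)*(b^3 - b^2 - 17*b - 15) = (b - 5)*(b + 3)*(b^2 - 4*b - 5) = (b - 5)^2*(b + 3)*(b + 1)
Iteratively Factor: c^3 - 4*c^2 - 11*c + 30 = (c + 3)*(c^2 - 7*c + 10) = (c - 2)*(c + 3)*(c - 5)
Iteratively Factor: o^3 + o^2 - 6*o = (o)*(o^2 + o - 6) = o*(o + 3)*(o - 2)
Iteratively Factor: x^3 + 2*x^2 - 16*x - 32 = (x + 2)*(x^2 - 16) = (x - 4)*(x + 2)*(x + 4)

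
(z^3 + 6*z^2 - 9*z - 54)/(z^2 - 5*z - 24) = (z^2 + 3*z - 18)/(z - 8)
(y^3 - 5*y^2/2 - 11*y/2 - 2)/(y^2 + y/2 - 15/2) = (2*y^3 - 5*y^2 - 11*y - 4)/(2*y^2 + y - 15)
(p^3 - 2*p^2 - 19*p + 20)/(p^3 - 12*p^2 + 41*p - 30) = (p + 4)/(p - 6)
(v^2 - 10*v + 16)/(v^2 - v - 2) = (v - 8)/(v + 1)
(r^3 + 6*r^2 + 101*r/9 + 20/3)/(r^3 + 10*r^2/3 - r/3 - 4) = (r + 5/3)/(r - 1)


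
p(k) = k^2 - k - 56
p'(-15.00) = -31.00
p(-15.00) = 184.00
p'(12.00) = 23.00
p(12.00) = 76.00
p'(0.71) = 0.42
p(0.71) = -56.21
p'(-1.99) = -4.98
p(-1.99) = -50.05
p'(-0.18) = -1.36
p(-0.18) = -55.79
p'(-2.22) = -5.44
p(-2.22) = -48.85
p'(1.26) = 1.52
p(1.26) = -55.67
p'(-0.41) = -1.82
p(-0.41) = -55.42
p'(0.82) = 0.64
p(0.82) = -56.15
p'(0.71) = 0.42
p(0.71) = -56.21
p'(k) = 2*k - 1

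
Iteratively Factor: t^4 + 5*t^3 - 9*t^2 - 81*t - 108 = (t - 4)*(t^3 + 9*t^2 + 27*t + 27) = (t - 4)*(t + 3)*(t^2 + 6*t + 9) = (t - 4)*(t + 3)^2*(t + 3)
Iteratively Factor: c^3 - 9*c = (c - 3)*(c^2 + 3*c) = c*(c - 3)*(c + 3)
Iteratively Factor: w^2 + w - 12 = (w + 4)*(w - 3)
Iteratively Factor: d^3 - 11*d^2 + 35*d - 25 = (d - 5)*(d^2 - 6*d + 5) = (d - 5)^2*(d - 1)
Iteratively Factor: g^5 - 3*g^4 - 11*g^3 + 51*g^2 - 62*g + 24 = (g - 2)*(g^4 - g^3 - 13*g^2 + 25*g - 12) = (g - 2)*(g + 4)*(g^3 - 5*g^2 + 7*g - 3) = (g - 3)*(g - 2)*(g + 4)*(g^2 - 2*g + 1) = (g - 3)*(g - 2)*(g - 1)*(g + 4)*(g - 1)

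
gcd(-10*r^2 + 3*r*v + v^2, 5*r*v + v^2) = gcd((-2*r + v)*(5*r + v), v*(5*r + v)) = 5*r + v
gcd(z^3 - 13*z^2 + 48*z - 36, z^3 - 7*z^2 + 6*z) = z^2 - 7*z + 6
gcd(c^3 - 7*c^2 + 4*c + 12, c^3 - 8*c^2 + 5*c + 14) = c^2 - c - 2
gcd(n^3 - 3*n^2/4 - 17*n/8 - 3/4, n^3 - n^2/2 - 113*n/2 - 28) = n + 1/2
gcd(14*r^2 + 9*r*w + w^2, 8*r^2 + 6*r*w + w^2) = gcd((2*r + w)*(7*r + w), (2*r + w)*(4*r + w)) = 2*r + w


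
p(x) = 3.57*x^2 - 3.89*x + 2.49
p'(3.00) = 17.53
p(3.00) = 22.95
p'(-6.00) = -46.73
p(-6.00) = 154.35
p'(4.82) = 30.52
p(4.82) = 66.68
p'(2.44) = 13.53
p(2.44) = 14.25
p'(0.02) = -3.75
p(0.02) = 2.41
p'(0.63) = 0.61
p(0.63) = 1.46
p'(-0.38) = -6.60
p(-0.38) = 4.48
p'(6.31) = 41.16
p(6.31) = 120.09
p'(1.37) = 5.89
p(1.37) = 3.86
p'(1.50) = 6.82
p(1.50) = 4.69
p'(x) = 7.14*x - 3.89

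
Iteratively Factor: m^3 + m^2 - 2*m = (m)*(m^2 + m - 2) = m*(m + 2)*(m - 1)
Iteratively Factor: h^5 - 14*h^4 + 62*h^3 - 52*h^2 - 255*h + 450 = (h - 3)*(h^4 - 11*h^3 + 29*h^2 + 35*h - 150) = (h - 5)*(h - 3)*(h^3 - 6*h^2 - h + 30) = (h - 5)*(h - 3)^2*(h^2 - 3*h - 10) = (h - 5)^2*(h - 3)^2*(h + 2)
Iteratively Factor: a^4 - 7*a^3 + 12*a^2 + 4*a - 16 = (a - 2)*(a^3 - 5*a^2 + 2*a + 8) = (a - 4)*(a - 2)*(a^2 - a - 2) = (a - 4)*(a - 2)*(a + 1)*(a - 2)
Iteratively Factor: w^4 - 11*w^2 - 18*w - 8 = (w + 1)*(w^3 - w^2 - 10*w - 8) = (w - 4)*(w + 1)*(w^2 + 3*w + 2) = (w - 4)*(w + 1)^2*(w + 2)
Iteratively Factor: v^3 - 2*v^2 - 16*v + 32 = (v - 4)*(v^2 + 2*v - 8) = (v - 4)*(v + 4)*(v - 2)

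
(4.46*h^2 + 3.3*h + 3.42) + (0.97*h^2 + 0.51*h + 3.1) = 5.43*h^2 + 3.81*h + 6.52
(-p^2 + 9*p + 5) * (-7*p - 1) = 7*p^3 - 62*p^2 - 44*p - 5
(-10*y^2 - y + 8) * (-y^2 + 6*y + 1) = 10*y^4 - 59*y^3 - 24*y^2 + 47*y + 8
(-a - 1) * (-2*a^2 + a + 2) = 2*a^3 + a^2 - 3*a - 2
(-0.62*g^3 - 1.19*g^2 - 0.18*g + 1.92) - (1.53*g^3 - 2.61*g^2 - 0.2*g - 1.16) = -2.15*g^3 + 1.42*g^2 + 0.02*g + 3.08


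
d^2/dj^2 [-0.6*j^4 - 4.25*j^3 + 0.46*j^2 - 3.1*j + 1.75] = -7.2*j^2 - 25.5*j + 0.92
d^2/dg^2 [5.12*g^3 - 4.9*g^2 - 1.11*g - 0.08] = 30.72*g - 9.8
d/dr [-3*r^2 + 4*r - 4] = 4 - 6*r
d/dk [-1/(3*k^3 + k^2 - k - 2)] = (9*k^2 + 2*k - 1)/(3*k^3 + k^2 - k - 2)^2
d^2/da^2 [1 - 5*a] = 0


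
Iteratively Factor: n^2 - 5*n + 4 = (n - 1)*(n - 4)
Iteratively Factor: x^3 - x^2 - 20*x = (x + 4)*(x^2 - 5*x) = (x - 5)*(x + 4)*(x)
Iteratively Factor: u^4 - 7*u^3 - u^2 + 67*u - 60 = (u - 5)*(u^3 - 2*u^2 - 11*u + 12) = (u - 5)*(u + 3)*(u^2 - 5*u + 4) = (u - 5)*(u - 1)*(u + 3)*(u - 4)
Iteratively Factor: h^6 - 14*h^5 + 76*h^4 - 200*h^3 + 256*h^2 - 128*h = (h - 2)*(h^5 - 12*h^4 + 52*h^3 - 96*h^2 + 64*h) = (h - 4)*(h - 2)*(h^4 - 8*h^3 + 20*h^2 - 16*h) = (h - 4)^2*(h - 2)*(h^3 - 4*h^2 + 4*h) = h*(h - 4)^2*(h - 2)*(h^2 - 4*h + 4) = h*(h - 4)^2*(h - 2)^2*(h - 2)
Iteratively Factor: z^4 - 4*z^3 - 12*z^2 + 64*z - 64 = (z - 2)*(z^3 - 2*z^2 - 16*z + 32) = (z - 2)*(z + 4)*(z^2 - 6*z + 8) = (z - 4)*(z - 2)*(z + 4)*(z - 2)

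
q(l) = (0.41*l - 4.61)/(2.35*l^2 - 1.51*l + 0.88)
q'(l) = (1.51 - 4.7*l)*(0.41*l - 4.61)/(2.35*l^2 - 1.51*l + 0.88)^2 + 0.41/(2.35*l^2 - 1.51*l + 0.88)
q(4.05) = -0.09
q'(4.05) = 0.06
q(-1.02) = -1.03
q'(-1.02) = -1.25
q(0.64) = -4.96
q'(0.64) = 8.95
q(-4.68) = -0.11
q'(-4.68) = -0.04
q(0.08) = -5.91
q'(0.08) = -8.13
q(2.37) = -0.35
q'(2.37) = 0.36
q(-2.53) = -0.29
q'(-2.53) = -0.17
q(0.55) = -5.77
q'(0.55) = 8.69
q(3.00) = -0.19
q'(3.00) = 0.16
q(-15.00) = -0.02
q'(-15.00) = -0.00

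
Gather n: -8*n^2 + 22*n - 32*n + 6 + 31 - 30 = -8*n^2 - 10*n + 7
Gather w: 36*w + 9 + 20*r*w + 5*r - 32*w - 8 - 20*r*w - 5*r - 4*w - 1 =0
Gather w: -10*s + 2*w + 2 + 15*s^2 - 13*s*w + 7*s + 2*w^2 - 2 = 15*s^2 - 3*s + 2*w^2 + w*(2 - 13*s)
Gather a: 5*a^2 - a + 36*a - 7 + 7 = 5*a^2 + 35*a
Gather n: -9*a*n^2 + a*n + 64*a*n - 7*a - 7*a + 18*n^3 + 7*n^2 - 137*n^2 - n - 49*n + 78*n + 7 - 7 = -14*a + 18*n^3 + n^2*(-9*a - 130) + n*(65*a + 28)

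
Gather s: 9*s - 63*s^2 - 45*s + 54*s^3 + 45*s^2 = 54*s^3 - 18*s^2 - 36*s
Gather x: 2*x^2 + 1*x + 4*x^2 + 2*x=6*x^2 + 3*x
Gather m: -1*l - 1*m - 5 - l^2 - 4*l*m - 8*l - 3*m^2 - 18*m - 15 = -l^2 - 9*l - 3*m^2 + m*(-4*l - 19) - 20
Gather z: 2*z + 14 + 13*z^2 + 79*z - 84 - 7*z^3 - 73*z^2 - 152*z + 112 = -7*z^3 - 60*z^2 - 71*z + 42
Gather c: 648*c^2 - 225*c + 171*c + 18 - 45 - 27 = 648*c^2 - 54*c - 54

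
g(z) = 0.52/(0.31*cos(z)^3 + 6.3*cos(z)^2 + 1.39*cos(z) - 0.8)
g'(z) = 0.52*(0.93*sin(z)*cos(z)^2 + 12.6*sin(z)*cos(z) + 1.39*sin(z))/(0.31*cos(z)^3 + 6.3*cos(z)^2 + 1.39*cos(z) - 0.8)^2 = (0.4836*cos(z)^2 + 6.552*cos(z) + 0.7228)*sin(z)/(0.31*cos(z)^3 + 6.3*cos(z)^2 + 1.39*cos(z) - 0.8)^2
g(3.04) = 0.14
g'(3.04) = -0.04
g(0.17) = 0.07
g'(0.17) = 0.03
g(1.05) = 0.35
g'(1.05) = 1.60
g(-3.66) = 0.20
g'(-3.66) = -0.35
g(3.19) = 0.14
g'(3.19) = 0.02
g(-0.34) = 0.08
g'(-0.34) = -0.06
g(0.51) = 0.10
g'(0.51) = 0.11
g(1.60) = -0.62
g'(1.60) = 0.76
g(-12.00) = 0.10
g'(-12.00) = 0.14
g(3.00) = 0.14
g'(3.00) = -0.05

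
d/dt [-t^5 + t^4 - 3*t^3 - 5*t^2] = t*(-5*t^3 + 4*t^2 - 9*t - 10)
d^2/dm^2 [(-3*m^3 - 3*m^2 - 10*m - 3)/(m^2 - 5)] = 2*(-25*m^3 - 54*m^2 - 375*m - 90)/(m^6 - 15*m^4 + 75*m^2 - 125)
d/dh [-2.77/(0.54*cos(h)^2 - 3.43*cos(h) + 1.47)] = (9.5011 - 2.9916*cos(h))*sin(h)/(0.54*cos(h)^2 - 3.43*cos(h) + 1.47)^2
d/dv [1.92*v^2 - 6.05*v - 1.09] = 3.84*v - 6.05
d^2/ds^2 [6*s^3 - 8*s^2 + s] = 36*s - 16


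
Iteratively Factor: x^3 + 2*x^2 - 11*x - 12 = (x + 4)*(x^2 - 2*x - 3) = (x - 3)*(x + 4)*(x + 1)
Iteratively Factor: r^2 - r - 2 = (r - 2)*(r + 1)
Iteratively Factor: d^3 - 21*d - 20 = (d + 4)*(d^2 - 4*d - 5) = (d + 1)*(d + 4)*(d - 5)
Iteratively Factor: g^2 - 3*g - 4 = (g + 1)*(g - 4)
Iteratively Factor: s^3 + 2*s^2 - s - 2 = (s + 1)*(s^2 + s - 2) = (s + 1)*(s + 2)*(s - 1)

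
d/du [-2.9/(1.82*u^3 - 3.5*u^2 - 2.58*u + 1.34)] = (15.834*u^2 - 20.3*u - 7.482)/(1.82*u^3 - 3.5*u^2 - 2.58*u + 1.34)^2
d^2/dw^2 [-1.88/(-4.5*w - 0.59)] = 76.14/(4.5*w + 0.59)^3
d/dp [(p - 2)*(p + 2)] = 2*p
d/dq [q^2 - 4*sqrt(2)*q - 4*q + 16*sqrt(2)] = 2*q - 4*sqrt(2) - 4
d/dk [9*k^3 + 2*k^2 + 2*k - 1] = 27*k^2 + 4*k + 2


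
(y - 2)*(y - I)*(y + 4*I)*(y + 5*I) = y^4 - 2*y^3 + 8*I*y^3 - 11*y^2 - 16*I*y^2 + 22*y + 20*I*y - 40*I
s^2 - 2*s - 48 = (s - 8)*(s + 6)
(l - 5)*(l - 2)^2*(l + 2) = l^4 - 7*l^3 + 6*l^2 + 28*l - 40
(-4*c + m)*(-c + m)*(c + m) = 4*c^3 - c^2*m - 4*c*m^2 + m^3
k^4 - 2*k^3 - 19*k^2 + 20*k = k*(k - 5)*(k - 1)*(k + 4)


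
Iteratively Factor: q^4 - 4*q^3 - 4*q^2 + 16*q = (q - 2)*(q^3 - 2*q^2 - 8*q) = q*(q - 2)*(q^2 - 2*q - 8) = q*(q - 4)*(q - 2)*(q + 2)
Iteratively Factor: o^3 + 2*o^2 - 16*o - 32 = (o + 2)*(o^2 - 16) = (o + 2)*(o + 4)*(o - 4)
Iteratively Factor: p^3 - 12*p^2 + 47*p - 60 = (p - 4)*(p^2 - 8*p + 15) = (p - 5)*(p - 4)*(p - 3)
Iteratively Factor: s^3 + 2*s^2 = (s)*(s^2 + 2*s) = s^2*(s + 2)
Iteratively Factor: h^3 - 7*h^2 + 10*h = (h - 2)*(h^2 - 5*h) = (h - 5)*(h - 2)*(h)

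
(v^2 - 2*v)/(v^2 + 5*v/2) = 2*(v - 2)/(2*v + 5)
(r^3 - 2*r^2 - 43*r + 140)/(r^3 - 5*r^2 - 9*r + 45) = (r^2 + 3*r - 28)/(r^2 - 9)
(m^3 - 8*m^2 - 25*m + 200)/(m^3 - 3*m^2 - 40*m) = (m - 5)/m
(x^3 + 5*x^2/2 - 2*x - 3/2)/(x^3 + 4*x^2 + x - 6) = (x + 1/2)/(x + 2)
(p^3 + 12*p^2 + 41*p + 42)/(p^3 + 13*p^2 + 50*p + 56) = (p + 3)/(p + 4)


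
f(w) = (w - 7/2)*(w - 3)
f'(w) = 2*w - 13/2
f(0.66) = 6.65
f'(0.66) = -5.18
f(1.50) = 3.00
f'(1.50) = -3.50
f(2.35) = 0.75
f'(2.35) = -1.80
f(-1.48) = 22.31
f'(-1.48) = -9.46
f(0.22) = 9.12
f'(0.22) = -6.06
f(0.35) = 8.35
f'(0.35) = -5.80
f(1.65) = 2.50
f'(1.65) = -3.20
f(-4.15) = 54.70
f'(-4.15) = -14.80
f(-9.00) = 150.00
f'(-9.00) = -24.50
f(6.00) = 7.50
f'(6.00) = 5.50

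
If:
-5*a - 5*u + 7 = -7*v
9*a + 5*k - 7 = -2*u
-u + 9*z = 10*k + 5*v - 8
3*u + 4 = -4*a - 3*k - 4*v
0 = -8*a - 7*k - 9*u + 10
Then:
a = -472/533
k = 133/41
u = -333/533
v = -1108/533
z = 7153/4797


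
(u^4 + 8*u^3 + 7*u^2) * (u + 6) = u^5 + 14*u^4 + 55*u^3 + 42*u^2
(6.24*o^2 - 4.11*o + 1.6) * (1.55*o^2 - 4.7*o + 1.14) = 9.672*o^4 - 35.6985*o^3 + 28.9106*o^2 - 12.2054*o + 1.824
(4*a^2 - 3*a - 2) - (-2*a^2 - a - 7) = 6*a^2 - 2*a + 5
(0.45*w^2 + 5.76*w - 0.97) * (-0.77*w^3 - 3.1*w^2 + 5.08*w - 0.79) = -0.3465*w^5 - 5.8302*w^4 - 14.8231*w^3 + 31.9123*w^2 - 9.478*w + 0.7663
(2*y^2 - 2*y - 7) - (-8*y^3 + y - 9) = 8*y^3 + 2*y^2 - 3*y + 2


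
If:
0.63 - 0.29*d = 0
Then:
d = 2.17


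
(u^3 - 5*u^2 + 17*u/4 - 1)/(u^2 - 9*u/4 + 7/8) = 2*(2*u^2 - 9*u + 4)/(4*u - 7)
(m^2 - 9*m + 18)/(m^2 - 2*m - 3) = (m - 6)/(m + 1)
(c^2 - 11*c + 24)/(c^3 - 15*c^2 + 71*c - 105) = (c - 8)/(c^2 - 12*c + 35)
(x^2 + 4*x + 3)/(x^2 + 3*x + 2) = (x + 3)/(x + 2)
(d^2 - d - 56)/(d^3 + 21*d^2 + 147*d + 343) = (d - 8)/(d^2 + 14*d + 49)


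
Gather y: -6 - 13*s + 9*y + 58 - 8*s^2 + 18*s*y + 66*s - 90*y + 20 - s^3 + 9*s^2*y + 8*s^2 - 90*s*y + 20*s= -s^3 + 73*s + y*(9*s^2 - 72*s - 81) + 72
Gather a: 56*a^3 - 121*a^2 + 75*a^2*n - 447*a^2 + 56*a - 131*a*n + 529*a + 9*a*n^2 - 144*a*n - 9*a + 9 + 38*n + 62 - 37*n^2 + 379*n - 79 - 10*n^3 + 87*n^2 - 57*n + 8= 56*a^3 + a^2*(75*n - 568) + a*(9*n^2 - 275*n + 576) - 10*n^3 + 50*n^2 + 360*n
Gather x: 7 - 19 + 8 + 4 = 0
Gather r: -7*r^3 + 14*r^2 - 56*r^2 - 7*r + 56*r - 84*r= -7*r^3 - 42*r^2 - 35*r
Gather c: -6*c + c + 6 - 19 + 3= -5*c - 10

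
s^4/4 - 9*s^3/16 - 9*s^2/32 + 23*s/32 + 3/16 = (s/4 + 1/4)*(s - 2)*(s - 3/2)*(s + 1/4)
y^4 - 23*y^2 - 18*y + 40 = (y - 5)*(y - 1)*(y + 2)*(y + 4)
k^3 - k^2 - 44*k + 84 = (k - 6)*(k - 2)*(k + 7)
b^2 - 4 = (b - 2)*(b + 2)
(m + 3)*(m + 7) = m^2 + 10*m + 21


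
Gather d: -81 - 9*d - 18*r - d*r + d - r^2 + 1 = d*(-r - 8) - r^2 - 18*r - 80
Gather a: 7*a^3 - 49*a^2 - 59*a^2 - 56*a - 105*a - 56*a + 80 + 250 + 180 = 7*a^3 - 108*a^2 - 217*a + 510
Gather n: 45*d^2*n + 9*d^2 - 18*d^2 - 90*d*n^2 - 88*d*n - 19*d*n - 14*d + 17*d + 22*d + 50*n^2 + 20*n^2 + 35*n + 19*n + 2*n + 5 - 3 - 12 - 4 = -9*d^2 + 25*d + n^2*(70 - 90*d) + n*(45*d^2 - 107*d + 56) - 14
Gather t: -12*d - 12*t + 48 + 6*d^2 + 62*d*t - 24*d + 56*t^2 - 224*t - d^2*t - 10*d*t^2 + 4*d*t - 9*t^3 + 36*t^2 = 6*d^2 - 36*d - 9*t^3 + t^2*(92 - 10*d) + t*(-d^2 + 66*d - 236) + 48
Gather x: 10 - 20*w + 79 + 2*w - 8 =81 - 18*w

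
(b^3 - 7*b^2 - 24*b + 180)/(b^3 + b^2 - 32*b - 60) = (b - 6)/(b + 2)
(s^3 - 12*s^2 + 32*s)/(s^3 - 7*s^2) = (s^2 - 12*s + 32)/(s*(s - 7))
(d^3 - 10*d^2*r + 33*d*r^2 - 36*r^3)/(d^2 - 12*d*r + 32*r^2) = (-d^2 + 6*d*r - 9*r^2)/(-d + 8*r)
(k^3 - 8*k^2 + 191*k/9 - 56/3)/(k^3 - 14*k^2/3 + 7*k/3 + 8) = (k - 7/3)/(k + 1)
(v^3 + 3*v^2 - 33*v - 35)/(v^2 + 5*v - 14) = (v^2 - 4*v - 5)/(v - 2)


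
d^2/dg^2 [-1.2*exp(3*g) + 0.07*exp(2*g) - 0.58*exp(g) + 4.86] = (-10.8*exp(2*g) + 0.28*exp(g) - 0.58)*exp(g)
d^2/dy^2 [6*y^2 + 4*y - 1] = 12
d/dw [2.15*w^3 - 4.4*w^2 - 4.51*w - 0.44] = 6.45*w^2 - 8.8*w - 4.51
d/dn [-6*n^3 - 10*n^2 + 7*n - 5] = -18*n^2 - 20*n + 7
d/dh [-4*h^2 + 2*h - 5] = 2 - 8*h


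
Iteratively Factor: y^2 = (y)*(y)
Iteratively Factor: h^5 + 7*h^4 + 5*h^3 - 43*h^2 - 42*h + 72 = (h + 3)*(h^4 + 4*h^3 - 7*h^2 - 22*h + 24) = (h - 1)*(h + 3)*(h^3 + 5*h^2 - 2*h - 24) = (h - 2)*(h - 1)*(h + 3)*(h^2 + 7*h + 12) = (h - 2)*(h - 1)*(h + 3)^2*(h + 4)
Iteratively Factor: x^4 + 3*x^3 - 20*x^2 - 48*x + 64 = (x - 4)*(x^3 + 7*x^2 + 8*x - 16) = (x - 4)*(x - 1)*(x^2 + 8*x + 16) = (x - 4)*(x - 1)*(x + 4)*(x + 4)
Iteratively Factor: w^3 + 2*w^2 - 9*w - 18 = (w - 3)*(w^2 + 5*w + 6) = (w - 3)*(w + 3)*(w + 2)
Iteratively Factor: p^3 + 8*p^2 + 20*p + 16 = (p + 4)*(p^2 + 4*p + 4) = (p + 2)*(p + 4)*(p + 2)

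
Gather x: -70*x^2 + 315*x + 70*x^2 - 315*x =0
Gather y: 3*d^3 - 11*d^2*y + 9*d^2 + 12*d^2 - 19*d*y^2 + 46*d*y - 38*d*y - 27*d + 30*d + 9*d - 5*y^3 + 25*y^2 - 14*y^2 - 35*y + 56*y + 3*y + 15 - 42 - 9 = 3*d^3 + 21*d^2 + 12*d - 5*y^3 + y^2*(11 - 19*d) + y*(-11*d^2 + 8*d + 24) - 36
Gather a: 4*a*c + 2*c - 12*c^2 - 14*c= 4*a*c - 12*c^2 - 12*c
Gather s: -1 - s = -s - 1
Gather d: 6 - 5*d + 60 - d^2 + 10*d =-d^2 + 5*d + 66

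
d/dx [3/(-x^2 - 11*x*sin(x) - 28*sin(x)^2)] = 3*(11*x*cos(x) + 2*x + 11*sin(x) + 28*sin(2*x))/((x + 4*sin(x))^2*(x + 7*sin(x))^2)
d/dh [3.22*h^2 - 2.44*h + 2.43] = 6.44*h - 2.44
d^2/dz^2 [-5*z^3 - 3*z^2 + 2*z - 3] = -30*z - 6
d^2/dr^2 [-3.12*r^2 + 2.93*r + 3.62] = -6.24000000000000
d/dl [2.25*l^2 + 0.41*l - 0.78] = 4.5*l + 0.41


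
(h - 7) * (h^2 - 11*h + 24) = h^3 - 18*h^2 + 101*h - 168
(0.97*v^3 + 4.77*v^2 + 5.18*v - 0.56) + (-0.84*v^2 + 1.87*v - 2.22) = 0.97*v^3 + 3.93*v^2 + 7.05*v - 2.78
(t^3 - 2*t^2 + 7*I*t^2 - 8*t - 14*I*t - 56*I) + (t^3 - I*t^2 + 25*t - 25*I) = 2*t^3 - 2*t^2 + 6*I*t^2 + 17*t - 14*I*t - 81*I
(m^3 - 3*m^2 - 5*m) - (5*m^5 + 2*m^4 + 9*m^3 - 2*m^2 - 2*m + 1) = -5*m^5 - 2*m^4 - 8*m^3 - m^2 - 3*m - 1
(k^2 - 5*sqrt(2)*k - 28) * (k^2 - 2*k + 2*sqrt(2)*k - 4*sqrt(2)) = k^4 - 3*sqrt(2)*k^3 - 2*k^3 - 48*k^2 + 6*sqrt(2)*k^2 - 56*sqrt(2)*k + 96*k + 112*sqrt(2)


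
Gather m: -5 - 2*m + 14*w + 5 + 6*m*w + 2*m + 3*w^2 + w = 6*m*w + 3*w^2 + 15*w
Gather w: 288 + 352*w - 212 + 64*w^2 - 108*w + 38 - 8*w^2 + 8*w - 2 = 56*w^2 + 252*w + 112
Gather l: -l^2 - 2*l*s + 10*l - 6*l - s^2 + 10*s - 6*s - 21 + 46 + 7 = -l^2 + l*(4 - 2*s) - s^2 + 4*s + 32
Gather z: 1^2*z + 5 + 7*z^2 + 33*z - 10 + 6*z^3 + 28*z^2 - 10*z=6*z^3 + 35*z^2 + 24*z - 5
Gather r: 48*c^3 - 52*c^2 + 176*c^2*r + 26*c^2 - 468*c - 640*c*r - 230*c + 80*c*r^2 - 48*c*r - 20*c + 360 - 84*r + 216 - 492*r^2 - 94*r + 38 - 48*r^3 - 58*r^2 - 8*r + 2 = 48*c^3 - 26*c^2 - 718*c - 48*r^3 + r^2*(80*c - 550) + r*(176*c^2 - 688*c - 186) + 616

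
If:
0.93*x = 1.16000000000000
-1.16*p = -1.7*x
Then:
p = 1.83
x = 1.25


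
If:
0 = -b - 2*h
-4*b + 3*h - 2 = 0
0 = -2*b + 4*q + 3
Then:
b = -4/11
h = 2/11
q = -41/44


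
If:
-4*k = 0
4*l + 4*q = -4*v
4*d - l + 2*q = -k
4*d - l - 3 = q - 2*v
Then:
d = 3/4 - 3*v/4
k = 0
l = 1 - 5*v/3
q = 2*v/3 - 1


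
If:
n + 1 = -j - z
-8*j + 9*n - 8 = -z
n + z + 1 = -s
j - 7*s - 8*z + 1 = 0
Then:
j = -18/11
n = -63/88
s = -18/11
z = 119/88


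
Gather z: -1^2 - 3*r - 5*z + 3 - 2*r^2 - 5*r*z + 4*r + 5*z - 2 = -2*r^2 - 5*r*z + r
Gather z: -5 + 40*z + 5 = 40*z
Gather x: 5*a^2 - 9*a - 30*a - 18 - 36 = 5*a^2 - 39*a - 54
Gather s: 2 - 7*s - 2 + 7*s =0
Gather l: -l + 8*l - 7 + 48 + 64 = 7*l + 105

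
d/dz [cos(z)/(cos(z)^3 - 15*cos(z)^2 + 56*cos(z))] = (2*cos(z) - 15)*sin(z)/(cos(z)^2 - 15*cos(z) + 56)^2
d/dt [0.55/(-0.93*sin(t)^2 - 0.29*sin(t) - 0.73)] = (1.023*sin(t) + 0.1595)*cos(t)/(0.93*sin(t)^2 + 0.29*sin(t) + 0.73)^2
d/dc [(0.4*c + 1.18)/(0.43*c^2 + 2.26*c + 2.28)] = (0.172*c^2 + 0.904*c - (0.4*c + 1.18)*(0.86*c + 2.26) + 0.912)/(0.43*c^2 + 2.26*c + 2.28)^2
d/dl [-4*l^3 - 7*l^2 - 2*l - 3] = -12*l^2 - 14*l - 2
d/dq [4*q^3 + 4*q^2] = 4*q*(3*q + 2)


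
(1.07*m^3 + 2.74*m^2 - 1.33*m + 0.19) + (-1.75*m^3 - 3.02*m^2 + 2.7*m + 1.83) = -0.68*m^3 - 0.28*m^2 + 1.37*m + 2.02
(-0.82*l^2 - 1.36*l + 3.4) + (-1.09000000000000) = -0.82*l^2 - 1.36*l + 2.31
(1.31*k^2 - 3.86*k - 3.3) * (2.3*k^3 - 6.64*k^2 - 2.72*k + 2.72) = 3.013*k^5 - 17.5764*k^4 + 14.4772*k^3 + 35.9744*k^2 - 1.5232*k - 8.976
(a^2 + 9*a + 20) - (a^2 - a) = 10*a + 20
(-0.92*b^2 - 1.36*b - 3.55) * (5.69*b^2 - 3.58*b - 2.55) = -5.2348*b^4 - 4.4448*b^3 - 12.9847*b^2 + 16.177*b + 9.0525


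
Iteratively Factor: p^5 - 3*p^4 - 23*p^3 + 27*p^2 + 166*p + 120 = (p - 4)*(p^4 + p^3 - 19*p^2 - 49*p - 30) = (p - 5)*(p - 4)*(p^3 + 6*p^2 + 11*p + 6) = (p - 5)*(p - 4)*(p + 3)*(p^2 + 3*p + 2) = (p - 5)*(p - 4)*(p + 1)*(p + 3)*(p + 2)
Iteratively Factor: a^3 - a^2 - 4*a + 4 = (a - 1)*(a^2 - 4) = (a - 2)*(a - 1)*(a + 2)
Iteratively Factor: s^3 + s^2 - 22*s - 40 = (s + 4)*(s^2 - 3*s - 10) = (s + 2)*(s + 4)*(s - 5)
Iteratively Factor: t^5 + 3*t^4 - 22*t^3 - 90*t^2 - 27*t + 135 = (t + 3)*(t^4 - 22*t^2 - 24*t + 45) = (t + 3)^2*(t^3 - 3*t^2 - 13*t + 15) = (t + 3)^3*(t^2 - 6*t + 5) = (t - 5)*(t + 3)^3*(t - 1)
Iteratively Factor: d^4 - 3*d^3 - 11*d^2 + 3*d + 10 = (d + 2)*(d^3 - 5*d^2 - d + 5) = (d - 5)*(d + 2)*(d^2 - 1) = (d - 5)*(d - 1)*(d + 2)*(d + 1)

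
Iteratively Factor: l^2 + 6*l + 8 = (l + 4)*(l + 2)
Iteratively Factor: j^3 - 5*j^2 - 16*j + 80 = (j - 5)*(j^2 - 16) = (j - 5)*(j - 4)*(j + 4)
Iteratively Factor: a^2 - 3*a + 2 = (a - 2)*(a - 1)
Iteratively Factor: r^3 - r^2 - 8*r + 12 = (r + 3)*(r^2 - 4*r + 4) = (r - 2)*(r + 3)*(r - 2)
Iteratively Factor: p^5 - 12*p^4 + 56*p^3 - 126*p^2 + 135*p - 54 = (p - 3)*(p^4 - 9*p^3 + 29*p^2 - 39*p + 18) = (p - 3)^2*(p^3 - 6*p^2 + 11*p - 6) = (p - 3)^2*(p - 1)*(p^2 - 5*p + 6) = (p - 3)^3*(p - 1)*(p - 2)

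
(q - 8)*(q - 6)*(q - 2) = q^3 - 16*q^2 + 76*q - 96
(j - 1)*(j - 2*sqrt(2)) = j^2 - 2*sqrt(2)*j - j + 2*sqrt(2)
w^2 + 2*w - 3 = (w - 1)*(w + 3)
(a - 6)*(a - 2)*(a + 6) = a^3 - 2*a^2 - 36*a + 72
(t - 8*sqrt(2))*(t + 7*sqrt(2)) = t^2 - sqrt(2)*t - 112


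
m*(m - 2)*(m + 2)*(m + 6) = m^4 + 6*m^3 - 4*m^2 - 24*m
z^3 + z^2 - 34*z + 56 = (z - 4)*(z - 2)*(z + 7)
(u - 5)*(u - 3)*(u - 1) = u^3 - 9*u^2 + 23*u - 15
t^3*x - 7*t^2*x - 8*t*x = t*(t - 8)*(t*x + x)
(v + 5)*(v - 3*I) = v^2 + 5*v - 3*I*v - 15*I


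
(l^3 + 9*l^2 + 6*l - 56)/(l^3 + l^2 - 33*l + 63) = (l^2 + 2*l - 8)/(l^2 - 6*l + 9)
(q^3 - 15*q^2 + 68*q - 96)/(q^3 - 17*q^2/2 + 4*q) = 2*(q^2 - 7*q + 12)/(q*(2*q - 1))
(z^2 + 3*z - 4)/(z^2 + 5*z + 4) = (z - 1)/(z + 1)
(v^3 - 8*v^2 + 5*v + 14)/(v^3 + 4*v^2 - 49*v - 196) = (v^2 - v - 2)/(v^2 + 11*v + 28)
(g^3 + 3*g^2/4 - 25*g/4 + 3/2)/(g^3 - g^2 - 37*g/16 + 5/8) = 4*(g + 3)/(4*g + 5)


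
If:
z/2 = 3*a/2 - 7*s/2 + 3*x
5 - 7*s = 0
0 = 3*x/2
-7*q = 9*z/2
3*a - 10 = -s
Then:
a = 65/21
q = -135/49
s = 5/7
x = 0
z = 30/7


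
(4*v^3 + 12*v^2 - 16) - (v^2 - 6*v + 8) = 4*v^3 + 11*v^2 + 6*v - 24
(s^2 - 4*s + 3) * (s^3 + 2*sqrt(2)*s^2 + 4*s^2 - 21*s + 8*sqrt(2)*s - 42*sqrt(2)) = s^5 + 2*sqrt(2)*s^4 - 34*s^3 - 68*sqrt(2)*s^2 + 96*s^2 - 63*s + 192*sqrt(2)*s - 126*sqrt(2)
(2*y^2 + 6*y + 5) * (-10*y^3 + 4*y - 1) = -20*y^5 - 60*y^4 - 42*y^3 + 22*y^2 + 14*y - 5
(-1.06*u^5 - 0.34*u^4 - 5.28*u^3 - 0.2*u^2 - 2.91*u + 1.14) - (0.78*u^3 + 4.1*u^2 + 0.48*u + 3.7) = -1.06*u^5 - 0.34*u^4 - 6.06*u^3 - 4.3*u^2 - 3.39*u - 2.56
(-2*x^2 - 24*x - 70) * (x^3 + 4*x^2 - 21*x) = -2*x^5 - 32*x^4 - 124*x^3 + 224*x^2 + 1470*x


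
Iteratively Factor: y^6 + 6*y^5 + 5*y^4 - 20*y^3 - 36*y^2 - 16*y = (y + 4)*(y^5 + 2*y^4 - 3*y^3 - 8*y^2 - 4*y) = (y - 2)*(y + 4)*(y^4 + 4*y^3 + 5*y^2 + 2*y) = (y - 2)*(y + 1)*(y + 4)*(y^3 + 3*y^2 + 2*y) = (y - 2)*(y + 1)*(y + 2)*(y + 4)*(y^2 + y) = (y - 2)*(y + 1)^2*(y + 2)*(y + 4)*(y)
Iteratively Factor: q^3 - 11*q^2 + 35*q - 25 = (q - 5)*(q^2 - 6*q + 5) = (q - 5)^2*(q - 1)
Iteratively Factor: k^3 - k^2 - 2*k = (k - 2)*(k^2 + k) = k*(k - 2)*(k + 1)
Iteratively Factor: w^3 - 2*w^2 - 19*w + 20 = (w - 1)*(w^2 - w - 20) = (w - 5)*(w - 1)*(w + 4)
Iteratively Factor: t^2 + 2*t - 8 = (t + 4)*(t - 2)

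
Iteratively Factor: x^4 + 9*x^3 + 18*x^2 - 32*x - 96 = (x - 2)*(x^3 + 11*x^2 + 40*x + 48) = (x - 2)*(x + 3)*(x^2 + 8*x + 16) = (x - 2)*(x + 3)*(x + 4)*(x + 4)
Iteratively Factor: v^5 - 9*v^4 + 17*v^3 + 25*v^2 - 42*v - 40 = (v - 5)*(v^4 - 4*v^3 - 3*v^2 + 10*v + 8) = (v - 5)*(v + 1)*(v^3 - 5*v^2 + 2*v + 8) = (v - 5)*(v + 1)^2*(v^2 - 6*v + 8) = (v - 5)*(v - 2)*(v + 1)^2*(v - 4)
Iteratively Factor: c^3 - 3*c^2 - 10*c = (c + 2)*(c^2 - 5*c) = c*(c + 2)*(c - 5)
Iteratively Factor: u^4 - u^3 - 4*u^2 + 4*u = (u - 2)*(u^3 + u^2 - 2*u) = (u - 2)*(u + 2)*(u^2 - u) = u*(u - 2)*(u + 2)*(u - 1)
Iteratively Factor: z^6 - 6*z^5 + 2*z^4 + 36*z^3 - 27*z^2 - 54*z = (z - 3)*(z^5 - 3*z^4 - 7*z^3 + 15*z^2 + 18*z) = (z - 3)^2*(z^4 - 7*z^2 - 6*z) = (z - 3)^2*(z + 1)*(z^3 - z^2 - 6*z) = z*(z - 3)^2*(z + 1)*(z^2 - z - 6) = z*(z - 3)^2*(z + 1)*(z + 2)*(z - 3)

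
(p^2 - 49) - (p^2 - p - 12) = p - 37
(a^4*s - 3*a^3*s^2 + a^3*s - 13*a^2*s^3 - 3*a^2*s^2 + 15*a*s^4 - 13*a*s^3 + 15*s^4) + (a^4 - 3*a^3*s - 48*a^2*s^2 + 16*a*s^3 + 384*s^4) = a^4*s + a^4 - 3*a^3*s^2 - 2*a^3*s - 13*a^2*s^3 - 51*a^2*s^2 + 15*a*s^4 + 3*a*s^3 + 399*s^4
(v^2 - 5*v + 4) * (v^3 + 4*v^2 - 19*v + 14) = v^5 - v^4 - 35*v^3 + 125*v^2 - 146*v + 56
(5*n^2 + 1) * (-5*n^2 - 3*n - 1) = -25*n^4 - 15*n^3 - 10*n^2 - 3*n - 1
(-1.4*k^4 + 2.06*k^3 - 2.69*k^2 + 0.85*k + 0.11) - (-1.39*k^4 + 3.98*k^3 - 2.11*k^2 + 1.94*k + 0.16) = -0.01*k^4 - 1.92*k^3 - 0.58*k^2 - 1.09*k - 0.05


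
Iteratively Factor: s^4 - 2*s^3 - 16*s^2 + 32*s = (s)*(s^3 - 2*s^2 - 16*s + 32) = s*(s - 4)*(s^2 + 2*s - 8) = s*(s - 4)*(s - 2)*(s + 4)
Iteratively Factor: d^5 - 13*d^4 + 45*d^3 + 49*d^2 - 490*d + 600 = (d - 4)*(d^4 - 9*d^3 + 9*d^2 + 85*d - 150) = (d - 5)*(d - 4)*(d^3 - 4*d^2 - 11*d + 30) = (d - 5)^2*(d - 4)*(d^2 + d - 6) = (d - 5)^2*(d - 4)*(d - 2)*(d + 3)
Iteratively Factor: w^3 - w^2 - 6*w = (w + 2)*(w^2 - 3*w) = (w - 3)*(w + 2)*(w)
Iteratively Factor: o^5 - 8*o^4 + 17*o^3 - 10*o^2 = (o - 5)*(o^4 - 3*o^3 + 2*o^2) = (o - 5)*(o - 2)*(o^3 - o^2) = o*(o - 5)*(o - 2)*(o^2 - o) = o^2*(o - 5)*(o - 2)*(o - 1)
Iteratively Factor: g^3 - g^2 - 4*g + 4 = (g + 2)*(g^2 - 3*g + 2) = (g - 1)*(g + 2)*(g - 2)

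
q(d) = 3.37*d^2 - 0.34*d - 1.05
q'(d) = 6.74*d - 0.34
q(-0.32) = -0.60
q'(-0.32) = -2.50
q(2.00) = 11.75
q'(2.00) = 13.14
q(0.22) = -0.96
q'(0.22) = 1.14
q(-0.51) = -0.00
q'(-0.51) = -3.78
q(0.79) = 0.78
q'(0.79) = 4.98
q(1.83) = 9.61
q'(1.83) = 11.99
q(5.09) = 84.53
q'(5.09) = 33.97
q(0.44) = -0.55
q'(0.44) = 2.63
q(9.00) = 268.86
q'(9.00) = 60.32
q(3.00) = 28.26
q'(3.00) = 19.88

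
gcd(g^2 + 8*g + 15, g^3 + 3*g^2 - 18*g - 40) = g + 5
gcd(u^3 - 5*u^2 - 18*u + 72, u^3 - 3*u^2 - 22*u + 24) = u^2 - 2*u - 24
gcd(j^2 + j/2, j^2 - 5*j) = j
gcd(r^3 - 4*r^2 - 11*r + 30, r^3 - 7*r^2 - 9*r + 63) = r + 3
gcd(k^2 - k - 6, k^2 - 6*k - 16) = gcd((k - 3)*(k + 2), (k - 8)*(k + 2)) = k + 2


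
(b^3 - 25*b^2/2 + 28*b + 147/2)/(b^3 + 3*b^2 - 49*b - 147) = (2*b^2 - 11*b - 21)/(2*(b^2 + 10*b + 21))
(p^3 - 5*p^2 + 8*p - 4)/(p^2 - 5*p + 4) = (p^2 - 4*p + 4)/(p - 4)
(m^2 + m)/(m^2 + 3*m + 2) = m/(m + 2)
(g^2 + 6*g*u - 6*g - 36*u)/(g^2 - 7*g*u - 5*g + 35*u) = (g^2 + 6*g*u - 6*g - 36*u)/(g^2 - 7*g*u - 5*g + 35*u)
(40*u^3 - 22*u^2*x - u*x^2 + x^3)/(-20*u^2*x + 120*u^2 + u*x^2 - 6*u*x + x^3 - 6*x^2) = (-2*u + x)/(x - 6)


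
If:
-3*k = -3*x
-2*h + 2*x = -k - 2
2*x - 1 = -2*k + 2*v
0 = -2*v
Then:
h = 11/8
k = 1/4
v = 0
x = 1/4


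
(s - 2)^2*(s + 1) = s^3 - 3*s^2 + 4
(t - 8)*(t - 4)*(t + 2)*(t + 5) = t^4 - 5*t^3 - 42*t^2 + 104*t + 320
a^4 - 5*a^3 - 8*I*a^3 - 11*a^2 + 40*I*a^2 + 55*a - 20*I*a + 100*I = (a - 5)*(a - 5*I)*(a - 4*I)*(a + I)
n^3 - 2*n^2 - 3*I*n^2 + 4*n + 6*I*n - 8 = (n - 2)*(n - 4*I)*(n + I)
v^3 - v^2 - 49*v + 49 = (v - 7)*(v - 1)*(v + 7)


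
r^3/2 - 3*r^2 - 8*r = r*(r/2 + 1)*(r - 8)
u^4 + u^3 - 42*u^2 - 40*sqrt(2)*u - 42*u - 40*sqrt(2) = (u + 1)*(u - 5*sqrt(2))*(u + sqrt(2))*(u + 4*sqrt(2))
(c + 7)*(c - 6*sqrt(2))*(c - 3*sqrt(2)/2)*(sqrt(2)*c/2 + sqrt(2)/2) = sqrt(2)*c^4/2 - 15*c^3/2 + 4*sqrt(2)*c^3 - 60*c^2 + 25*sqrt(2)*c^2/2 - 105*c/2 + 72*sqrt(2)*c + 63*sqrt(2)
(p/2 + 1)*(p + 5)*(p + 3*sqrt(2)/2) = p^3/2 + 3*sqrt(2)*p^2/4 + 7*p^2/2 + 5*p + 21*sqrt(2)*p/4 + 15*sqrt(2)/2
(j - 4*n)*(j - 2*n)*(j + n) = j^3 - 5*j^2*n + 2*j*n^2 + 8*n^3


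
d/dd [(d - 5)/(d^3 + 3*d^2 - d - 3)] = (d^3 + 3*d^2 - d - (d - 5)*(3*d^2 + 6*d - 1) - 3)/(d^3 + 3*d^2 - d - 3)^2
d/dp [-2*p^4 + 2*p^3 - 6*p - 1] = -8*p^3 + 6*p^2 - 6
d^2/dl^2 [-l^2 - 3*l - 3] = -2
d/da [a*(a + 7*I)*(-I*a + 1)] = -3*I*a^2 + 16*a + 7*I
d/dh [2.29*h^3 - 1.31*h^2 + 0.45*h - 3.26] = 6.87*h^2 - 2.62*h + 0.45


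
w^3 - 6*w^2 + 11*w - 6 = (w - 3)*(w - 2)*(w - 1)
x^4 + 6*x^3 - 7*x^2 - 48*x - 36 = (x - 3)*(x + 1)*(x + 2)*(x + 6)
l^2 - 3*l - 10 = (l - 5)*(l + 2)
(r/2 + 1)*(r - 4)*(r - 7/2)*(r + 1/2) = r^4/2 - 5*r^3/2 - 15*r^2/8 + 55*r/4 + 7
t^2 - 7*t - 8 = (t - 8)*(t + 1)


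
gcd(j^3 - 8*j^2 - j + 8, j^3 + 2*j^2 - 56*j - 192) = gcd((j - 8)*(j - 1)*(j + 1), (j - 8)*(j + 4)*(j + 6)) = j - 8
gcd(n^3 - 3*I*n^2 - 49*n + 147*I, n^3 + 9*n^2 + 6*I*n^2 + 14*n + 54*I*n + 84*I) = n + 7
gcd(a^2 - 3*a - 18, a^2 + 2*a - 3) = a + 3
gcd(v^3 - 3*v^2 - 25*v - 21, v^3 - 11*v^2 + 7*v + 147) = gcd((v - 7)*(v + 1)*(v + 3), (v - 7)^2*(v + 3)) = v^2 - 4*v - 21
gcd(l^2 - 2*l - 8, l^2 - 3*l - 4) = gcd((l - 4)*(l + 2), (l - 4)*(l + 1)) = l - 4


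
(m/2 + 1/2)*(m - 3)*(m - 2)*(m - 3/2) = m^4/2 - 11*m^3/4 + 7*m^2/2 + 9*m/4 - 9/2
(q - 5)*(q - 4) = q^2 - 9*q + 20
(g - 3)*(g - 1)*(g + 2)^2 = g^4 - 9*g^2 - 4*g + 12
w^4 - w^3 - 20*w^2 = w^2*(w - 5)*(w + 4)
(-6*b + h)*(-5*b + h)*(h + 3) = 30*b^2*h + 90*b^2 - 11*b*h^2 - 33*b*h + h^3 + 3*h^2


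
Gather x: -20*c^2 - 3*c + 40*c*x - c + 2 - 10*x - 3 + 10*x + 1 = -20*c^2 + 40*c*x - 4*c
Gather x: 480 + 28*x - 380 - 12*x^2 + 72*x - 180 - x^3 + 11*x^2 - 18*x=-x^3 - x^2 + 82*x - 80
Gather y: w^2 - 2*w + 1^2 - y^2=w^2 - 2*w - y^2 + 1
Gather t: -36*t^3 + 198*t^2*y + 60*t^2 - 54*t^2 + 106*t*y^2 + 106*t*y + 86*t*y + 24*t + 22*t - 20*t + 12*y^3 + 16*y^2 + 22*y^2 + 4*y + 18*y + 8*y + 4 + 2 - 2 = -36*t^3 + t^2*(198*y + 6) + t*(106*y^2 + 192*y + 26) + 12*y^3 + 38*y^2 + 30*y + 4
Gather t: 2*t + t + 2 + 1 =3*t + 3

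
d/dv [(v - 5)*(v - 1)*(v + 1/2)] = 3*v^2 - 11*v + 2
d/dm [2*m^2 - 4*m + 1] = 4*m - 4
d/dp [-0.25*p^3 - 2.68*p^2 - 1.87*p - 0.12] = -0.75*p^2 - 5.36*p - 1.87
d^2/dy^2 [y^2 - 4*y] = 2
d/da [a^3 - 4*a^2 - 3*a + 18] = 3*a^2 - 8*a - 3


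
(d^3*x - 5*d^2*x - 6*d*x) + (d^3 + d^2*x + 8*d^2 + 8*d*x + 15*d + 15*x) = d^3*x + d^3 - 4*d^2*x + 8*d^2 + 2*d*x + 15*d + 15*x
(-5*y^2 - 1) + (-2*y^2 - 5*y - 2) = -7*y^2 - 5*y - 3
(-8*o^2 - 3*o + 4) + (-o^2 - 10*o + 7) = -9*o^2 - 13*o + 11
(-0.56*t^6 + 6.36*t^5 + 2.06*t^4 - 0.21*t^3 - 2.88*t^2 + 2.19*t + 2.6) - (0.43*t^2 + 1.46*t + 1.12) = -0.56*t^6 + 6.36*t^5 + 2.06*t^4 - 0.21*t^3 - 3.31*t^2 + 0.73*t + 1.48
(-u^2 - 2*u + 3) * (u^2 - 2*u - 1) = -u^4 + 8*u^2 - 4*u - 3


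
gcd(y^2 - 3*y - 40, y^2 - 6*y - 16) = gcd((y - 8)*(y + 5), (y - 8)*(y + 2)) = y - 8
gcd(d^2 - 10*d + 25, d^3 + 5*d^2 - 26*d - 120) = d - 5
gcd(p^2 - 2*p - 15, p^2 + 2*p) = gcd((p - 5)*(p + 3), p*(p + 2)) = 1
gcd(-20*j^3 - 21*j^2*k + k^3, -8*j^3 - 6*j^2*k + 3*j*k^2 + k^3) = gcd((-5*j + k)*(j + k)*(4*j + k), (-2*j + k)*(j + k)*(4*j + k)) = 4*j^2 + 5*j*k + k^2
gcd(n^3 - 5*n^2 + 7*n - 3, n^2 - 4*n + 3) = n^2 - 4*n + 3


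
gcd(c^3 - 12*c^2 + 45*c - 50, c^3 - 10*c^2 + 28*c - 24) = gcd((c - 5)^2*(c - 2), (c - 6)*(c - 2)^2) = c - 2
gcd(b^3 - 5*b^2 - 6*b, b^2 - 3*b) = b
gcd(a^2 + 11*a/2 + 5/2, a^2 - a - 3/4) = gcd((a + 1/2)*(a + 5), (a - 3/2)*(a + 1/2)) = a + 1/2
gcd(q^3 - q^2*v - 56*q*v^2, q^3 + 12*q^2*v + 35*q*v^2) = q^2 + 7*q*v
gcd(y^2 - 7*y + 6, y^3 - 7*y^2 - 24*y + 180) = y - 6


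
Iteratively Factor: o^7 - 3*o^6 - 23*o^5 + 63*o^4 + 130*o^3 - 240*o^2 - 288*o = (o)*(o^6 - 3*o^5 - 23*o^4 + 63*o^3 + 130*o^2 - 240*o - 288) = o*(o + 4)*(o^5 - 7*o^4 + 5*o^3 + 43*o^2 - 42*o - 72) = o*(o + 1)*(o + 4)*(o^4 - 8*o^3 + 13*o^2 + 30*o - 72) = o*(o - 3)*(o + 1)*(o + 4)*(o^3 - 5*o^2 - 2*o + 24) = o*(o - 3)*(o + 1)*(o + 2)*(o + 4)*(o^2 - 7*o + 12) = o*(o - 4)*(o - 3)*(o + 1)*(o + 2)*(o + 4)*(o - 3)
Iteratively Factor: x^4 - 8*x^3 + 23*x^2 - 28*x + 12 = (x - 1)*(x^3 - 7*x^2 + 16*x - 12) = (x - 2)*(x - 1)*(x^2 - 5*x + 6) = (x - 2)^2*(x - 1)*(x - 3)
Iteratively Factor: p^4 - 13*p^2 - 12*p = (p - 4)*(p^3 + 4*p^2 + 3*p) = (p - 4)*(p + 1)*(p^2 + 3*p) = p*(p - 4)*(p + 1)*(p + 3)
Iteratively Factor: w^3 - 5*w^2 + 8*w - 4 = (w - 2)*(w^2 - 3*w + 2) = (w - 2)*(w - 1)*(w - 2)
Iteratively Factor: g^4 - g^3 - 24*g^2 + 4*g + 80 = (g + 4)*(g^3 - 5*g^2 - 4*g + 20) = (g - 2)*(g + 4)*(g^2 - 3*g - 10) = (g - 2)*(g + 2)*(g + 4)*(g - 5)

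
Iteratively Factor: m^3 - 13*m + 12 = (m - 1)*(m^2 + m - 12) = (m - 3)*(m - 1)*(m + 4)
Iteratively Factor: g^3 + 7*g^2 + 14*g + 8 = (g + 4)*(g^2 + 3*g + 2) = (g + 1)*(g + 4)*(g + 2)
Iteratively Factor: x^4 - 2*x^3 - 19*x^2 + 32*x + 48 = (x + 1)*(x^3 - 3*x^2 - 16*x + 48) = (x - 3)*(x + 1)*(x^2 - 16) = (x - 4)*(x - 3)*(x + 1)*(x + 4)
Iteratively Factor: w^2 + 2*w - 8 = (w + 4)*(w - 2)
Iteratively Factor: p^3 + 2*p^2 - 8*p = (p)*(p^2 + 2*p - 8) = p*(p - 2)*(p + 4)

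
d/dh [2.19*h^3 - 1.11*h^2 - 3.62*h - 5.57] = 6.57*h^2 - 2.22*h - 3.62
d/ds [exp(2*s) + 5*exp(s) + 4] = (2*exp(s) + 5)*exp(s)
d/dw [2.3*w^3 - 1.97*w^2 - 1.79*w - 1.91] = 6.9*w^2 - 3.94*w - 1.79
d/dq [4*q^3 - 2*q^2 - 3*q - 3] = 12*q^2 - 4*q - 3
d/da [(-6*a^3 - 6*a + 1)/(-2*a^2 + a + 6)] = (12*a^4 - 12*a^3 - 120*a^2 + 4*a - 37)/(4*a^4 - 4*a^3 - 23*a^2 + 12*a + 36)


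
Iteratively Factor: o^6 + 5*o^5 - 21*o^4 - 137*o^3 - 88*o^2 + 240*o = (o - 5)*(o^5 + 10*o^4 + 29*o^3 + 8*o^2 - 48*o) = (o - 5)*(o + 4)*(o^4 + 6*o^3 + 5*o^2 - 12*o) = (o - 5)*(o + 4)^2*(o^3 + 2*o^2 - 3*o) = (o - 5)*(o + 3)*(o + 4)^2*(o^2 - o) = (o - 5)*(o - 1)*(o + 3)*(o + 4)^2*(o)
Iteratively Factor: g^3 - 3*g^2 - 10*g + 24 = (g - 4)*(g^2 + g - 6) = (g - 4)*(g - 2)*(g + 3)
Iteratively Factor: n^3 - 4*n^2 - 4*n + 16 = (n - 2)*(n^2 - 2*n - 8) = (n - 4)*(n - 2)*(n + 2)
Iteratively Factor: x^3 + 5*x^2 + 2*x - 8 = (x - 1)*(x^2 + 6*x + 8) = (x - 1)*(x + 4)*(x + 2)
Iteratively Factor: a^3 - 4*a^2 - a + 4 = (a - 4)*(a^2 - 1) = (a - 4)*(a - 1)*(a + 1)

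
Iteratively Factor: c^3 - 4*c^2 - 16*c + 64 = (c + 4)*(c^2 - 8*c + 16) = (c - 4)*(c + 4)*(c - 4)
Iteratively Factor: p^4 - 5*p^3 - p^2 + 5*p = (p + 1)*(p^3 - 6*p^2 + 5*p) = (p - 5)*(p + 1)*(p^2 - p) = p*(p - 5)*(p + 1)*(p - 1)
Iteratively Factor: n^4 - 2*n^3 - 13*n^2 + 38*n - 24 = (n - 3)*(n^3 + n^2 - 10*n + 8) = (n - 3)*(n - 1)*(n^2 + 2*n - 8) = (n - 3)*(n - 1)*(n + 4)*(n - 2)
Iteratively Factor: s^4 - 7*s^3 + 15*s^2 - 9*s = (s - 1)*(s^3 - 6*s^2 + 9*s) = s*(s - 1)*(s^2 - 6*s + 9) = s*(s - 3)*(s - 1)*(s - 3)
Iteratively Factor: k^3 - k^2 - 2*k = (k + 1)*(k^2 - 2*k) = k*(k + 1)*(k - 2)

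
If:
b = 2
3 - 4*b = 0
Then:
No Solution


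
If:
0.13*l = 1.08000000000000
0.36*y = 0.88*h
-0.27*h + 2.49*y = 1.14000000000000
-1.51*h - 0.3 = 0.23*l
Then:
No Solution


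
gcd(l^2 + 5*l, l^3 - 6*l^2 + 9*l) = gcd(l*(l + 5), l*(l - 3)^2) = l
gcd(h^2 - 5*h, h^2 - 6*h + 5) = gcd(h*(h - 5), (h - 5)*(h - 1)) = h - 5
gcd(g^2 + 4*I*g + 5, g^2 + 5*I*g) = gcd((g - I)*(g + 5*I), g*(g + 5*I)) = g + 5*I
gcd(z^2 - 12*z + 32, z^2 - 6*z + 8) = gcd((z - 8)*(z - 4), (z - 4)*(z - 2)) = z - 4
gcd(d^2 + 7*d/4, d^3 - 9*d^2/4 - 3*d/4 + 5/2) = 1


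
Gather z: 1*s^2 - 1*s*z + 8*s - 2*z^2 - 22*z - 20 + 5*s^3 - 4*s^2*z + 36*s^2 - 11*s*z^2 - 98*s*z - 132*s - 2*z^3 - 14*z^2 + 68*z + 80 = 5*s^3 + 37*s^2 - 124*s - 2*z^3 + z^2*(-11*s - 16) + z*(-4*s^2 - 99*s + 46) + 60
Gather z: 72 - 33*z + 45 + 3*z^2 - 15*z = 3*z^2 - 48*z + 117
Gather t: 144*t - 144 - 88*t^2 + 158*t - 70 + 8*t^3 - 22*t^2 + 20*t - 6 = 8*t^3 - 110*t^2 + 322*t - 220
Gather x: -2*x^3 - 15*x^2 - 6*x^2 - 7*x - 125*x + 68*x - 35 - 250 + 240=-2*x^3 - 21*x^2 - 64*x - 45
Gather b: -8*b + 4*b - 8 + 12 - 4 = -4*b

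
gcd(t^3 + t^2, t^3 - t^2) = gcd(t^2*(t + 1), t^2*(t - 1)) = t^2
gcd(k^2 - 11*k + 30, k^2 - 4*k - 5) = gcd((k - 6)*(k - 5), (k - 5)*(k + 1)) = k - 5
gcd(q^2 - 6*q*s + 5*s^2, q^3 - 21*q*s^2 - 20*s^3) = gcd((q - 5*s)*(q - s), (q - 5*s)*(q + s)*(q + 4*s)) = q - 5*s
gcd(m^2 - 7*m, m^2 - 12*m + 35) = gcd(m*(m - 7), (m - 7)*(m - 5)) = m - 7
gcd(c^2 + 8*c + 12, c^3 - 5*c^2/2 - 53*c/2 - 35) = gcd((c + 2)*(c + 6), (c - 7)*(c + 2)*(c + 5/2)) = c + 2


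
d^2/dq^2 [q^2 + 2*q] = 2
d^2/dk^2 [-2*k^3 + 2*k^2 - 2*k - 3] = 4 - 12*k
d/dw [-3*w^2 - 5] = -6*w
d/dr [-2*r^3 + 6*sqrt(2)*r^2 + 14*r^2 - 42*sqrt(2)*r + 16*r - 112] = -6*r^2 + 12*sqrt(2)*r + 28*r - 42*sqrt(2) + 16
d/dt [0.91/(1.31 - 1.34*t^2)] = 2.4388*t/(1.34*t^2 - 1.31)^2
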